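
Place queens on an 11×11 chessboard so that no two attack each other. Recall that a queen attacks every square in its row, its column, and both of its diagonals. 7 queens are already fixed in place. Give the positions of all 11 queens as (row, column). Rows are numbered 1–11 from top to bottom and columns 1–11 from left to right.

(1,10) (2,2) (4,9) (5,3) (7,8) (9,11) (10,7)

Row 3: attacked by (1,10)→{8,10}; (2,2)→{1,2,3}; (4,9)→{8,9,10}; (5,3)→{1,3,5}; (7,8)→{4,8}; (9,11)→{5,11}; (10,7)→{7}. Safe: 6. Place at column 6.
Row 6: attacked by (1,10)→{5,10}; (2,2)→{2,6}; (3,6)→{3,6,9}; (4,9)→{7,9,11}; (5,3)→{2,3,4}; (7,8)→{7,8,9}; (9,11)→{8,11}; (10,7)→{3,7,11}. Safe: 1. Place at column 1.
Row 8: attacked by (1,10)→{3,10}; (2,2)→{2,8}; (3,6)→{1,6,11}; (4,9)→{5,9}; (5,3)→{3,6}; (6,1)→{1,3}; (7,8)→{7,8,9}; (9,11)→{10,11}; (10,7)→{5,7,9}. Safe: 4. Place at column 4.
Row 11: attacked by (1,10)→{10}; (2,2)→{2,11}; (3,6)→{6}; (4,9)→{2,9}; (5,3)→{3,9}; (6,1)→{1,6}; (7,8)→{4,8}; (8,4)→{1,4,7}; (9,11)→{9,11}; (10,7)→{6,7,8}. Safe: 5. Place at column 5.
Columns [10, 2, 6, 9, 3, 1, 8, 4, 11, 7, 5], r−c [-9, 0, -3, -5, 2, 5, -1, 4, -2, 3, 6], r+c [11, 4, 9, 13, 8, 7, 15, 12, 20, 17, 16] are all distinct, so no two queens attack.

(1,10) (2,2) (3,6) (4,9) (5,3) (6,1) (7,8) (8,4) (9,11) (10,7) (11,5)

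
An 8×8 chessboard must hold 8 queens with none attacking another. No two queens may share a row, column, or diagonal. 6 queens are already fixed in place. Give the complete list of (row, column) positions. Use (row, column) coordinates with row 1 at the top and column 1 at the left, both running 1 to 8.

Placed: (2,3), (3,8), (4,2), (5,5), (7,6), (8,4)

(1,7) (2,3) (3,8) (4,2) (5,5) (6,1) (7,6) (8,4)

Row 1: attacked by (2,3)→{2,3,4}; (3,8)→{6,8}; (4,2)→{2,5}; (5,5)→{1,5}; (7,6)→{6}; (8,4)→{4}. Safe: 7. Place at column 7.
Row 6: attacked by (1,7)→{2,7}; (2,3)→{3,7}; (3,8)→{5,8}; (4,2)→{2,4}; (5,5)→{4,5,6}; (7,6)→{5,6,7}; (8,4)→{2,4,6}. Safe: 1. Place at column 1.
Columns [7, 3, 8, 2, 5, 1, 6, 4], r−c [-6, -1, -5, 2, 0, 5, 1, 4], r+c [8, 5, 11, 6, 10, 7, 13, 12] are all distinct, so no two queens attack.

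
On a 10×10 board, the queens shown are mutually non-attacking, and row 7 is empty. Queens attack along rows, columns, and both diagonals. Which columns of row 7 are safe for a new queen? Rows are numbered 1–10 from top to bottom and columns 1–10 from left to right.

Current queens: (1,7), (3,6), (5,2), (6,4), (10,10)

columns 8, 9

(1,7) attacks row 7 at column 7 and diagonals 1.
(3,6) attacks row 7 at column 6 and diagonals 2, 10.
(5,2) attacks row 7 at column 2 and diagonals 4.
(6,4) attacks row 7 at column 4 and diagonals 3, 5.
(10,10) attacks row 7 at column 10 and diagonals 7.
Attacked columns: {1, 2, 3, 4, 5, 6, 7, 10}. Safe: {8, 9}.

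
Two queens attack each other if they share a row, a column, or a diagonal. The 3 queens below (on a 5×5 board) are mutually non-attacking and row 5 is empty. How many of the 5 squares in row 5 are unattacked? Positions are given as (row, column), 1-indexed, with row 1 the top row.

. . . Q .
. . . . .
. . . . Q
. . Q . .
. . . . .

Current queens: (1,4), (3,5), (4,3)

1

(1,4) attacks row 5 at column 4.
(3,5) attacks row 5 at column 5 and diagonals 3.
(4,3) attacks row 5 at column 3 and diagonals 2, 4.
Attacked columns: {2, 3, 4, 5}. Safe: {1}.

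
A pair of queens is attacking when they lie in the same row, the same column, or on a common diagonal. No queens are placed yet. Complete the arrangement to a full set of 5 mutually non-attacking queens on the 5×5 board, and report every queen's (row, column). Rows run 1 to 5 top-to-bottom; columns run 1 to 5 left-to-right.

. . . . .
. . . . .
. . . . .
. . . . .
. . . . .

Row 1: Safe: 1, 2, 3, 4, 5. Place at column 1.
Row 2: attacked by (1,1)→{1,2}. Safe: 3, 4, 5. Place at column 3.
Row 3: attacked by (1,1)→{1,3}; (2,3)→{2,3,4}. Safe: 5. Place at column 5.
Row 4: attacked by (1,1)→{1,4}; (2,3)→{1,3,5}; (3,5)→{4,5}. Safe: 2. Place at column 2.
Row 5: attacked by (1,1)→{1,5}; (2,3)→{3}; (3,5)→{3,5}; (4,2)→{1,2,3}. Safe: 4. Place at column 4.
Columns [1, 3, 5, 2, 4], r−c [0, -1, -2, 2, 1], r+c [2, 5, 8, 6, 9] are all distinct, so no two queens attack.

(1,1) (2,3) (3,5) (4,2) (5,4)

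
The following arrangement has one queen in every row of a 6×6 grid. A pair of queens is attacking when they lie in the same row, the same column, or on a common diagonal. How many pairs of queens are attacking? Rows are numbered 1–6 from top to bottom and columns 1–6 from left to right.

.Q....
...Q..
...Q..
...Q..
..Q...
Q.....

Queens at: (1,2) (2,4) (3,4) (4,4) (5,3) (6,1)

6

Same column: (2,4)–(3,4) (column 4); (2,4)–(4,4) (column 4); (3,4)–(4,4) (column 4).
Same diagonal: (1,2)–(3,4) (|1−3| = |2−4| = 2); (3,4)–(6,1) (|3−6| = |4−1| = 3); (4,4)–(5,3) (|4−5| = |4−3| = 1).
Total attacking pairs: 6.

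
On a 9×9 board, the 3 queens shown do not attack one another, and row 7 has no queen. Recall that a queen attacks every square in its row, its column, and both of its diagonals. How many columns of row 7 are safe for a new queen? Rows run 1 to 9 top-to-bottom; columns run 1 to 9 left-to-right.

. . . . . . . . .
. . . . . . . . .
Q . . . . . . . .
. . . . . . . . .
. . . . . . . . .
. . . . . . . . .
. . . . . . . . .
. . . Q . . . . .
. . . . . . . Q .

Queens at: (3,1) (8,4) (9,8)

3

(3,1) attacks row 7 at column 1 and diagonals 5.
(8,4) attacks row 7 at column 4 and diagonals 3, 5.
(9,8) attacks row 7 at column 8 and diagonals 6.
Attacked columns: {1, 3, 4, 5, 6, 8}. Safe: {2, 7, 9}.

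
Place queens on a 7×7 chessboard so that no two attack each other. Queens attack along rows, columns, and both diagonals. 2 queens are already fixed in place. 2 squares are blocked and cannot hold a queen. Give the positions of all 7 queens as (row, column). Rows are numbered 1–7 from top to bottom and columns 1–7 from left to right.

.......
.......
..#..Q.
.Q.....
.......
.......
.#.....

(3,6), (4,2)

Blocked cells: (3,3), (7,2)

Row 1: attacked by (3,6)→{4,6}; (4,2)→{2,5}. Safe: 1, 3, 7. Place at column 7.
Row 2: attacked by (1,7)→{6,7}; (3,6)→{5,6,7}; (4,2)→{2,4}. Safe: 1, 3. Place at column 3.
Row 5: attacked by (1,7)→{3,7}; (2,3)→{3,6}; (3,6)→{4,6}; (4,2)→{1,2,3}. Safe: 5. Place at column 5.
Row 6: attacked by (1,7)→{2,7}; (2,3)→{3,7}; (3,6)→{3,6}; (4,2)→{2,4}; (5,5)→{4,5,6}. Safe: 1. Place at column 1.
Row 7: attacked by (1,7)→{1,7}; (2,3)→{3}; (3,6)→{2,6}; (4,2)→{2,5}; (5,5)→{3,5,7}; (6,1)→{1,2}. Blocked: 2. Safe: 4. Place at column 4.
Columns [7, 3, 6, 2, 5, 1, 4], r−c [-6, -1, -3, 2, 0, 5, 3], r+c [8, 5, 9, 6, 10, 7, 11] are all distinct, so no two queens attack.

(1,7) (2,3) (3,6) (4,2) (5,5) (6,1) (7,4)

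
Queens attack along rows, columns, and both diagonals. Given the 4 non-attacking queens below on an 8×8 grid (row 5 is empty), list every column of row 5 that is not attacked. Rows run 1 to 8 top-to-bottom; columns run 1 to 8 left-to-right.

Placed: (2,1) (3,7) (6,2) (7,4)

columns 8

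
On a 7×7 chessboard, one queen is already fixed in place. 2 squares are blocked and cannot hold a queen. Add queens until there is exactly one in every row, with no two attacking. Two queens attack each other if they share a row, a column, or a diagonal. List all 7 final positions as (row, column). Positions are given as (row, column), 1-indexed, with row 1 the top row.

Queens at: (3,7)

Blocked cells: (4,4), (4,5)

(1,3) (2,5) (3,7) (4,2) (5,4) (6,6) (7,1)

Row 1: attacked by (3,7)→{5,7}. Safe: 1, 2, 3, 4, 6. Place at column 3.
Row 2: attacked by (1,3)→{2,3,4}; (3,7)→{6,7}. Safe: 1, 5. Place at column 5.
Row 4: attacked by (1,3)→{3,6}; (2,5)→{3,5,7}; (3,7)→{6,7}. Blocked: 4,5. Safe: 1, 2. Place at column 2.
Row 5: attacked by (1,3)→{3,7}; (2,5)→{2,5}; (3,7)→{5,7}; (4,2)→{1,2,3}. Safe: 4, 6. Place at column 4.
Row 6: attacked by (1,3)→{3}; (2,5)→{1,5}; (3,7)→{4,7}; (4,2)→{2,4}; (5,4)→{3,4,5}. Safe: 6. Place at column 6.
Row 7: attacked by (1,3)→{3}; (2,5)→{5}; (3,7)→{3,7}; (4,2)→{2,5}; (5,4)→{2,4,6}; (6,6)→{5,6,7}. Safe: 1. Place at column 1.
Columns [3, 5, 7, 2, 4, 6, 1], r−c [-2, -3, -4, 2, 1, 0, 6], r+c [4, 7, 10, 6, 9, 12, 8] are all distinct, so no two queens attack.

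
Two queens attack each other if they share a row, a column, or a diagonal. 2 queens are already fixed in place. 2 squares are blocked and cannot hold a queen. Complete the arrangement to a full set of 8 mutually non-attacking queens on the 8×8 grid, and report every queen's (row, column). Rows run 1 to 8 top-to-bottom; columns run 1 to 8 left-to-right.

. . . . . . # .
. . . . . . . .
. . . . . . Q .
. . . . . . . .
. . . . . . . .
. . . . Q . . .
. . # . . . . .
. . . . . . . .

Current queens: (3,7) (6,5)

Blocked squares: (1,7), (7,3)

Row 1: attacked by (3,7)→{5,7}; (6,5)→{5}. Blocked: 7. Safe: 1, 2, 3, 4, 6, 8. Place at column 6.
Row 2: attacked by (1,6)→{5,6,7}; (3,7)→{6,7,8}; (6,5)→{1,5}. Safe: 2, 3, 4. Place at column 2.
Row 4: attacked by (1,6)→{3,6}; (2,2)→{2,4}; (3,7)→{6,7,8}; (6,5)→{3,5,7}. Safe: 1. Place at column 1.
Row 5: attacked by (1,6)→{2,6}; (2,2)→{2,5}; (3,7)→{5,7}; (4,1)→{1,2}; (6,5)→{4,5,6}. Safe: 3, 8. Place at column 3.
Row 7: attacked by (1,6)→{6}; (2,2)→{2,7}; (3,7)→{3,7}; (4,1)→{1,4}; (5,3)→{1,3,5}; (6,5)→{4,5,6}. Blocked: 3. Safe: 8. Place at column 8.
Row 8: attacked by (1,6)→{6}; (2,2)→{2,8}; (3,7)→{2,7}; (4,1)→{1,5}; (5,3)→{3,6}; (6,5)→{3,5,7}; (7,8)→{7,8}. Safe: 4. Place at column 4.
Columns [6, 2, 7, 1, 3, 5, 8, 4], r−c [-5, 0, -4, 3, 2, 1, -1, 4], r+c [7, 4, 10, 5, 8, 11, 15, 12] are all distinct, so no two queens attack.

(1,6) (2,2) (3,7) (4,1) (5,3) (6,5) (7,8) (8,4)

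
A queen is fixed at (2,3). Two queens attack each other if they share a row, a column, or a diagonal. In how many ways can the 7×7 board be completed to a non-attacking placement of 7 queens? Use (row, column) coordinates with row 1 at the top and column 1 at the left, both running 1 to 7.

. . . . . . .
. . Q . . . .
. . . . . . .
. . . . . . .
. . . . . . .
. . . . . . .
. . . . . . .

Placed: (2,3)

Branch on row 1: col 1 → 1; col 5 → 1; col 6 → 3; col 7 → 1.
Sum: 1 + 1 + 3 + 1 = 6.

6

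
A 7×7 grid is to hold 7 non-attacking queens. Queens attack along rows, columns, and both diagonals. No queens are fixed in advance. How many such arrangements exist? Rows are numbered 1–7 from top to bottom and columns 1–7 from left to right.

40

Branch on row 1: col 1 → 4; col 2 → 7; col 3 → 6; col 4 → 6; col 5 → 6; col 6 → 7; col 7 → 4.
Sum: 4 + 7 + 6 + 6 + 6 + 7 + 4 = 40.
(This is the classic 7-queens count.)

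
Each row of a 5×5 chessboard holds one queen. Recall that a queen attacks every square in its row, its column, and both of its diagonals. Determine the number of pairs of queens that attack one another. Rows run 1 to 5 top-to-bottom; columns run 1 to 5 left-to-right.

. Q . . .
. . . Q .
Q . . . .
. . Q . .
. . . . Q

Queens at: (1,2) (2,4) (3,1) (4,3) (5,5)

0

All columns are distinct and no two queens satisfy |Δrow| = |Δcol|, so no pair attacks.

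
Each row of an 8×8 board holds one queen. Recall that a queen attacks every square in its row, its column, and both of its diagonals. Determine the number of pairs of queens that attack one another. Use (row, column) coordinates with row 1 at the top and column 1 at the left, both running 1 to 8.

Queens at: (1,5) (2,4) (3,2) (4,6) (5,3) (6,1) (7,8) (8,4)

Same column: (2,4)–(8,4) (column 4).
Same diagonal: (1,5)–(2,4) (|1−2| = |5−4| = 1); (2,4)–(4,6) (|2−4| = |4−6| = 2).
Total attacking pairs: 3.

3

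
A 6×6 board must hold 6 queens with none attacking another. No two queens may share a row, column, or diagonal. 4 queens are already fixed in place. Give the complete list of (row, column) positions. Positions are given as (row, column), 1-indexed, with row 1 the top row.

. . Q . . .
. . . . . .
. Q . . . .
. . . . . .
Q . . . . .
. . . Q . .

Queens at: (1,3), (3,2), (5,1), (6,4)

(1,3) (2,6) (3,2) (4,5) (5,1) (6,4)

Row 2: attacked by (1,3)→{2,3,4}; (3,2)→{1,2,3}; (5,1)→{1,4}; (6,4)→{4}. Safe: 5, 6. Place at column 6.
Row 4: attacked by (1,3)→{3,6}; (2,6)→{4,6}; (3,2)→{1,2,3}; (5,1)→{1,2}; (6,4)→{2,4,6}. Safe: 5. Place at column 5.
Columns [3, 6, 2, 5, 1, 4], r−c [-2, -4, 1, -1, 4, 2], r+c [4, 8, 5, 9, 6, 10] are all distinct, so no two queens attack.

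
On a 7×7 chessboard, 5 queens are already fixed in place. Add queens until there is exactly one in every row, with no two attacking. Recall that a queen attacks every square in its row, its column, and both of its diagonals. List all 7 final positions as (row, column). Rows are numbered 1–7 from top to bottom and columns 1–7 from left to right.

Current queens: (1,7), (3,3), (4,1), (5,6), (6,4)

(1,7) (2,5) (3,3) (4,1) (5,6) (6,4) (7,2)

Row 2: attacked by (1,7)→{6,7}; (3,3)→{2,3,4}; (4,1)→{1,3}; (5,6)→{3,6}; (6,4)→{4}. Safe: 5. Place at column 5.
Row 7: attacked by (1,7)→{1,7}; (2,5)→{5}; (3,3)→{3,7}; (4,1)→{1,4}; (5,6)→{4,6}; (6,4)→{3,4,5}. Safe: 2. Place at column 2.
Columns [7, 5, 3, 1, 6, 4, 2], r−c [-6, -3, 0, 3, -1, 2, 5], r+c [8, 7, 6, 5, 11, 10, 9] are all distinct, so no two queens attack.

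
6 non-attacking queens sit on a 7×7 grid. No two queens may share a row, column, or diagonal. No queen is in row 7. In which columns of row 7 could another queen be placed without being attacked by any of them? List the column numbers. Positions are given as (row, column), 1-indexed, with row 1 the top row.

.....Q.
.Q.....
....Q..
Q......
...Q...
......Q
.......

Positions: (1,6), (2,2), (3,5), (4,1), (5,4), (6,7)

columns 3

(1,6) attacks row 7 at column 6.
(2,2) attacks row 7 at column 2 and diagonals 7.
(3,5) attacks row 7 at column 5 and diagonals 1.
(4,1) attacks row 7 at column 1 and diagonals 4.
(5,4) attacks row 7 at column 4 and diagonals 2, 6.
(6,7) attacks row 7 at column 7 and diagonals 6.
Attacked columns: {1, 2, 4, 5, 6, 7}. Safe: {3}.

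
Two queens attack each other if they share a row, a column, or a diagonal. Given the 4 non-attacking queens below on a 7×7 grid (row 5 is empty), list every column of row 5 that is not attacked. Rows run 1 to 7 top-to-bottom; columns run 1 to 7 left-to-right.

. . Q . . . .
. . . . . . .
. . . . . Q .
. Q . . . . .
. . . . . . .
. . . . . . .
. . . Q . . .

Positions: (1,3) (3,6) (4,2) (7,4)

columns 5

(1,3) attacks row 5 at column 3 and diagonals 7.
(3,6) attacks row 5 at column 6 and diagonals 4.
(4,2) attacks row 5 at column 2 and diagonals 1, 3.
(7,4) attacks row 5 at column 4 and diagonals 2, 6.
Attacked columns: {1, 2, 3, 4, 6, 7}. Safe: {5}.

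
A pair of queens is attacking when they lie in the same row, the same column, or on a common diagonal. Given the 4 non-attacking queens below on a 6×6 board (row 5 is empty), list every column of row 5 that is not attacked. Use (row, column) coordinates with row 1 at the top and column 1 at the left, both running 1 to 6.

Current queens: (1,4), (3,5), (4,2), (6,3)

(1,4) attacks row 5 at column 4.
(3,5) attacks row 5 at column 5 and diagonals 3.
(4,2) attacks row 5 at column 2 and diagonals 1, 3.
(6,3) attacks row 5 at column 3 and diagonals 2, 4.
Attacked columns: {1, 2, 3, 4, 5}. Safe: {6}.

columns 6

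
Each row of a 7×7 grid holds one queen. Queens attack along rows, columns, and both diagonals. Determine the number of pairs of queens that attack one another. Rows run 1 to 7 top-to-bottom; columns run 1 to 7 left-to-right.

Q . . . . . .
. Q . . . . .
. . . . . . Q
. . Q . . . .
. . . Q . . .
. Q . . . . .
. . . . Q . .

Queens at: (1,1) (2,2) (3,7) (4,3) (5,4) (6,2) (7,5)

Same column: (2,2)–(6,2) (column 2).
Same diagonal: (1,1)–(2,2) (|1−2| = |1−2| = 1); (4,3)–(5,4) (|4−5| = |3−4| = 1).
Total attacking pairs: 3.

3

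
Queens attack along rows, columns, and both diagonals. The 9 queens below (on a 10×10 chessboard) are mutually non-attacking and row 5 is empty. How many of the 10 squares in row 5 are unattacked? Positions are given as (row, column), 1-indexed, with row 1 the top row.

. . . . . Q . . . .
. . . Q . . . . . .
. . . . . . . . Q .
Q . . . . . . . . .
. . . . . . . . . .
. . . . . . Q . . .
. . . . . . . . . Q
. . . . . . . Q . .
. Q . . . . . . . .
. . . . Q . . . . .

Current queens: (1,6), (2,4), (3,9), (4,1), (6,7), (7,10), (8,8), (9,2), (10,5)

1

(1,6) attacks row 5 at column 6 and diagonals 2, 10.
(2,4) attacks row 5 at column 4 and diagonals 1, 7.
(3,9) attacks row 5 at column 9 and diagonals 7.
(4,1) attacks row 5 at column 1 and diagonals 2.
(6,7) attacks row 5 at column 7 and diagonals 6, 8.
(7,10) attacks row 5 at column 10 and diagonals 8.
(8,8) attacks row 5 at column 8 and diagonals 5.
(9,2) attacks row 5 at column 2 and diagonals 6.
(10,5) attacks row 5 at column 5 and diagonals 10.
Attacked columns: {1, 2, 4, 5, 6, 7, 8, 9, 10}. Safe: {3}.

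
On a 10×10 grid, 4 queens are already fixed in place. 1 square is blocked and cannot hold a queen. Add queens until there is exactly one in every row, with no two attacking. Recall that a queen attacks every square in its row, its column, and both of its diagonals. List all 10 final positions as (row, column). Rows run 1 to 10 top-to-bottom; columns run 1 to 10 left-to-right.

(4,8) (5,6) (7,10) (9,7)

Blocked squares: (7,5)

(1,9) (2,1) (3,3) (4,8) (5,6) (6,2) (7,10) (8,5) (9,7) (10,4)

Row 1: attacked by (4,8)→{5,8}; (5,6)→{2,6,10}; (7,10)→{4,10}; (9,7)→{7}. Safe: 1, 3, 9. Place at column 9.
Row 2: attacked by (1,9)→{8,9,10}; (4,8)→{6,8,10}; (5,6)→{3,6,9}; (7,10)→{5,10}; (9,7)→{7}. Safe: 1, 2, 4. Place at column 1.
Row 3: attacked by (1,9)→{7,9}; (2,1)→{1,2}; (4,8)→{7,8,9}; (5,6)→{4,6,8}; (7,10)→{6,10}; (9,7)→{1,7}. Safe: 3, 5. Place at column 3.
Row 6: attacked by (1,9)→{4,9}; (2,1)→{1,5}; (3,3)→{3,6}; (4,8)→{6,8,10}; (5,6)→{5,6,7}; (7,10)→{9,10}; (9,7)→{4,7,10}. Safe: 2. Place at column 2.
Row 8: attacked by (1,9)→{2,9}; (2,1)→{1,7}; (3,3)→{3,8}; (4,8)→{4,8}; (5,6)→{3,6,9}; (6,2)→{2,4}; (7,10)→{9,10}; (9,7)→{6,7,8}. Safe: 5. Place at column 5.
Row 10: attacked by (1,9)→{9}; (2,1)→{1,9}; (3,3)→{3,10}; (4,8)→{2,8}; (5,6)→{1,6}; (6,2)→{2,6}; (7,10)→{7,10}; (8,5)→{3,5,7}; (9,7)→{6,7,8}. Safe: 4. Place at column 4.
Columns [9, 1, 3, 8, 6, 2, 10, 5, 7, 4], r−c [-8, 1, 0, -4, -1, 4, -3, 3, 2, 6], r+c [10, 3, 6, 12, 11, 8, 17, 13, 16, 14] are all distinct, so no two queens attack.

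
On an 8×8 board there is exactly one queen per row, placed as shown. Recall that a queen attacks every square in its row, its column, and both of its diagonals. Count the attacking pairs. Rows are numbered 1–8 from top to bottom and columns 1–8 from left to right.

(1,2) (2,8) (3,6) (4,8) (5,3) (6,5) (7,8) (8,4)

5

Same column: (2,8)–(4,8) (column 8); (2,8)–(7,8) (column 8); (4,8)–(7,8) (column 8).
Same diagonal: (1,2)–(7,8) (|1−7| = |2−8| = 6); (4,8)–(8,4) (|4−8| = |8−4| = 4).
Total attacking pairs: 5.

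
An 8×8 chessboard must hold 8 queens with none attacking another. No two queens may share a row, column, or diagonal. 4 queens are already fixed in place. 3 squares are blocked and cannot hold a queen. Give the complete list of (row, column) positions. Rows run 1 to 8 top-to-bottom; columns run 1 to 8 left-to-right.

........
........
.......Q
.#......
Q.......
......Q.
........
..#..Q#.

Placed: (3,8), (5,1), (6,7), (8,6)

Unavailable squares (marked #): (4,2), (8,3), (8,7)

Row 1: attacked by (3,8)→{6,8}; (5,1)→{1,5}; (6,7)→{2,7}; (8,6)→{6}. Safe: 3, 4. Place at column 3.
Row 2: attacked by (1,3)→{2,3,4}; (3,8)→{7,8}; (5,1)→{1,4}; (6,7)→{3,7}; (8,6)→{6}. Safe: 5. Place at column 5.
Row 4: attacked by (1,3)→{3,6}; (2,5)→{3,5,7}; (3,8)→{7,8}; (5,1)→{1,2}; (6,7)→{5,7}; (8,6)→{2,6}. Blocked: 2. Safe: 4. Place at column 4.
Row 7: attacked by (1,3)→{3}; (2,5)→{5}; (3,8)→{4,8}; (4,4)→{1,4,7}; (5,1)→{1,3}; (6,7)→{6,7,8}; (8,6)→{5,6,7}. Safe: 2. Place at column 2.
Columns [3, 5, 8, 4, 1, 7, 2, 6], r−c [-2, -3, -5, 0, 4, -1, 5, 2], r+c [4, 7, 11, 8, 6, 13, 9, 14] are all distinct, so no two queens attack.

(1,3) (2,5) (3,8) (4,4) (5,1) (6,7) (7,2) (8,6)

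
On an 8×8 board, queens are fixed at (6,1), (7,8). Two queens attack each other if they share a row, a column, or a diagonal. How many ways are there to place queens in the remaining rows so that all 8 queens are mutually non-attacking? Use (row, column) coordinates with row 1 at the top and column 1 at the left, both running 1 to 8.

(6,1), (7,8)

2

Branch on row 1: col 3 → 1; col 4 → 0; col 5 → 1; col 7 → 0.
Sum: 1 + 0 + 1 + 0 = 2.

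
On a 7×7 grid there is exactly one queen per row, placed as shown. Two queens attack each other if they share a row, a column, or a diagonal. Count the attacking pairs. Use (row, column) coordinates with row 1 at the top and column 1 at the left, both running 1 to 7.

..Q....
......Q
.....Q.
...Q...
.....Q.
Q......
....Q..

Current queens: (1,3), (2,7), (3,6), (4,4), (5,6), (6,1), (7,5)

2

Same column: (3,6)–(5,6) (column 6).
Same diagonal: (2,7)–(3,6) (|2−3| = |7−6| = 1).
Total attacking pairs: 2.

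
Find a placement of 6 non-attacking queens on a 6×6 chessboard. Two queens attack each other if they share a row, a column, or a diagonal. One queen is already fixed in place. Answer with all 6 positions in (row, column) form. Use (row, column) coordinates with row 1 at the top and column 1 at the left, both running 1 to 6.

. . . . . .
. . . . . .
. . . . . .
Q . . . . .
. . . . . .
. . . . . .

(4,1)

Row 1: attacked by (4,1)→{1,4}. Safe: 2, 3, 5, 6. Place at column 2.
Row 2: attacked by (1,2)→{1,2,3}; (4,1)→{1,3}. Safe: 4, 5, 6. Place at column 4.
Row 3: attacked by (1,2)→{2,4}; (2,4)→{3,4,5}; (4,1)→{1,2}. Safe: 6. Place at column 6.
Row 5: attacked by (1,2)→{2,6}; (2,4)→{1,4}; (3,6)→{4,6}; (4,1)→{1,2}. Safe: 3, 5. Place at column 3.
Row 6: attacked by (1,2)→{2}; (2,4)→{4}; (3,6)→{3,6}; (4,1)→{1,3}; (5,3)→{2,3,4}. Safe: 5. Place at column 5.
Columns [2, 4, 6, 1, 3, 5], r−c [-1, -2, -3, 3, 2, 1], r+c [3, 6, 9, 5, 8, 11] are all distinct, so no two queens attack.

(1,2) (2,4) (3,6) (4,1) (5,3) (6,5)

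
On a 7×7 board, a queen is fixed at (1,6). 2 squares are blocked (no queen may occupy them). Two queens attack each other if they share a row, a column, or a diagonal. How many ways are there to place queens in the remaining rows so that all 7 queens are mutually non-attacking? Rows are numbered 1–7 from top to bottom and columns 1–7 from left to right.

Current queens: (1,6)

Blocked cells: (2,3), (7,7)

4

Branch on row 2: col 1 → 1; col 2 → 1; col 4 → 2.
Sum: 1 + 1 + 2 = 4.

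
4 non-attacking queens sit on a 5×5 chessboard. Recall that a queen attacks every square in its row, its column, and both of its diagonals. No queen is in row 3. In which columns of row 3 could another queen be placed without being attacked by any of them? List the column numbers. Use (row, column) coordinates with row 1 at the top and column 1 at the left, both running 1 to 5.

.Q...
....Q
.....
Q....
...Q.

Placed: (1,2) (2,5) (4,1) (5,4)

columns 3

(1,2) attacks row 3 at column 2 and diagonals 4.
(2,5) attacks row 3 at column 5 and diagonals 4.
(4,1) attacks row 3 at column 1 and diagonals 2.
(5,4) attacks row 3 at column 4 and diagonals 2.
Attacked columns: {1, 2, 4, 5}. Safe: {3}.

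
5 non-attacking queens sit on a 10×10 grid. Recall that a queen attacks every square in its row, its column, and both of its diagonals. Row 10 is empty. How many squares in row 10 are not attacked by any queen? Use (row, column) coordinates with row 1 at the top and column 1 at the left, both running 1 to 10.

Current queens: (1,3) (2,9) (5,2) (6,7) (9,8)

4

(1,3) attacks row 10 at column 3.
(2,9) attacks row 10 at column 9 and diagonals 1.
(5,2) attacks row 10 at column 2 and diagonals 7.
(6,7) attacks row 10 at column 7 and diagonals 3.
(9,8) attacks row 10 at column 8 and diagonals 7, 9.
Attacked columns: {1, 2, 3, 7, 8, 9}. Safe: {4, 5, 6, 10}.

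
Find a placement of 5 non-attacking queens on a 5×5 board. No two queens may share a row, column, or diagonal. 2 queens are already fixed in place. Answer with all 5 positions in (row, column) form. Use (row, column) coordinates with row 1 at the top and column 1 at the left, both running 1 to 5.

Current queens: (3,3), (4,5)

(1,4) (2,1) (3,3) (4,5) (5,2)

Row 1: attacked by (3,3)→{1,3,5}; (4,5)→{2,5}. Safe: 4. Place at column 4.
Row 2: attacked by (1,4)→{3,4,5}; (3,3)→{2,3,4}; (4,5)→{3,5}. Safe: 1. Place at column 1.
Row 5: attacked by (1,4)→{4}; (2,1)→{1,4}; (3,3)→{1,3,5}; (4,5)→{4,5}. Safe: 2. Place at column 2.
Columns [4, 1, 3, 5, 2], r−c [-3, 1, 0, -1, 3], r+c [5, 3, 6, 9, 7] are all distinct, so no two queens attack.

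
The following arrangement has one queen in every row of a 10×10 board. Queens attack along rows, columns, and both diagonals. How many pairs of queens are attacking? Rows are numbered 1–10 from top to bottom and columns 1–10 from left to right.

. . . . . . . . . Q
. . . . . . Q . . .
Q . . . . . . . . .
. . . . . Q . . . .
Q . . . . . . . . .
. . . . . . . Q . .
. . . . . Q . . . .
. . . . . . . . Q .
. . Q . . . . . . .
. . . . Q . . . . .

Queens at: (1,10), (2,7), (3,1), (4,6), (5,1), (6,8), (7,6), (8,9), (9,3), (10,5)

3

Same column: (3,1)–(5,1) (column 1); (4,6)–(7,6) (column 6).
Same diagonal: (4,6)–(6,8) (|4−6| = |6−8| = 2).
Total attacking pairs: 3.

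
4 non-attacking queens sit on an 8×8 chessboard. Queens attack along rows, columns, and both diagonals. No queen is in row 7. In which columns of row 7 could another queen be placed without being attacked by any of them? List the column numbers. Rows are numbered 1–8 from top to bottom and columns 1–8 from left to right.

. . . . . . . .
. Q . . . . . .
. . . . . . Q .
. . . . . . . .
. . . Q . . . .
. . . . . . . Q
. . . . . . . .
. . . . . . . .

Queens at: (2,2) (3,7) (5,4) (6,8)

columns 1, 5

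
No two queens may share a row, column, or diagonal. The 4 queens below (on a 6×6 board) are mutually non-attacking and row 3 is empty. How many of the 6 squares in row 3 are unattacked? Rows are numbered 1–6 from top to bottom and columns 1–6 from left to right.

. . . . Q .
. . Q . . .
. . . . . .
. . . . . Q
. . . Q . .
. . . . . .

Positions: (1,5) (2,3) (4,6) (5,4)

1

(1,5) attacks row 3 at column 5 and diagonals 3.
(2,3) attacks row 3 at column 3 and diagonals 2, 4.
(4,6) attacks row 3 at column 6 and diagonals 5.
(5,4) attacks row 3 at column 4 and diagonals 2, 6.
Attacked columns: {2, 3, 4, 5, 6}. Safe: {1}.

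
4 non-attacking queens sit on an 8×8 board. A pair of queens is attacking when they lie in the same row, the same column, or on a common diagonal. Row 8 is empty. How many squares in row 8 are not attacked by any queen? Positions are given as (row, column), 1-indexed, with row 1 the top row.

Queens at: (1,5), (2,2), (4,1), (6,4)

(1,5) attacks row 8 at column 5.
(2,2) attacks row 8 at column 2 and diagonals 8.
(4,1) attacks row 8 at column 1 and diagonals 5.
(6,4) attacks row 8 at column 4 and diagonals 2, 6.
Attacked columns: {1, 2, 4, 5, 6, 8}. Safe: {3, 7}.

2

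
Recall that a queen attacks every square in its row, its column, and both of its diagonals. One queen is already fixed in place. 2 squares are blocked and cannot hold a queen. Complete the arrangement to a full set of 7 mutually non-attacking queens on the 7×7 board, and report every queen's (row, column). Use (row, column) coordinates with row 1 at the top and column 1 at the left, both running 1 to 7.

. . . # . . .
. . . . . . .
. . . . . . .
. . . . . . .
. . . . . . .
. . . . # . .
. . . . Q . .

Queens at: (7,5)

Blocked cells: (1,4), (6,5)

(1,3) (2,1) (3,6) (4,4) (5,2) (6,7) (7,5)

Row 1: attacked by (7,5)→{5}. Blocked: 4. Safe: 1, 2, 3, 6, 7. Place at column 3.
Row 2: attacked by (1,3)→{2,3,4}; (7,5)→{5}. Safe: 1, 6, 7. Place at column 1.
Row 3: attacked by (1,3)→{1,3,5}; (2,1)→{1,2}; (7,5)→{1,5}. Safe: 4, 6, 7. Place at column 6.
Row 4: attacked by (1,3)→{3,6}; (2,1)→{1,3}; (3,6)→{5,6,7}; (7,5)→{2,5}. Safe: 4. Place at column 4.
Row 5: attacked by (1,3)→{3,7}; (2,1)→{1,4}; (3,6)→{4,6}; (4,4)→{3,4,5}; (7,5)→{3,5,7}. Safe: 2. Place at column 2.
Row 6: attacked by (1,3)→{3}; (2,1)→{1,5}; (3,6)→{3,6}; (4,4)→{2,4,6}; (5,2)→{1,2,3}; (7,5)→{4,5,6}. Blocked: 5. Safe: 7. Place at column 7.
Columns [3, 1, 6, 4, 2, 7, 5], r−c [-2, 1, -3, 0, 3, -1, 2], r+c [4, 3, 9, 8, 7, 13, 12] are all distinct, so no two queens attack.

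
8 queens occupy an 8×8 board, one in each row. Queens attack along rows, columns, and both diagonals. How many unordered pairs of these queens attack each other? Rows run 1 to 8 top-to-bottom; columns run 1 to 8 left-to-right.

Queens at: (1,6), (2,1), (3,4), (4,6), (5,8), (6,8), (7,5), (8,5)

Same column: (1,6)–(4,6) (column 6); (5,8)–(6,8) (column 8); (7,5)–(8,5) (column 5).
Same diagonal: (1,6)–(3,4) (|1−3| = |6−4| = 2); (4,6)–(6,8) (|4−6| = |6−8| = 2); (5,8)–(8,5) (|5−8| = |8−5| = 3).
Total attacking pairs: 6.

6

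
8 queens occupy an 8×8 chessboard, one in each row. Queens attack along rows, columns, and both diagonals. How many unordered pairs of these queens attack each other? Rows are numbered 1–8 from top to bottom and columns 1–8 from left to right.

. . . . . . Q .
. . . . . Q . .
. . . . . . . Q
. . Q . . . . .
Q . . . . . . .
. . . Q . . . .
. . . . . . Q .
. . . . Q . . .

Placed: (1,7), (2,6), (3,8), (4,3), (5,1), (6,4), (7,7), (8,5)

Same column: (1,7)–(7,7) (column 7).
Same diagonal: (1,7)–(2,6) (|1−2| = |7−6| = 1).
Total attacking pairs: 2.

2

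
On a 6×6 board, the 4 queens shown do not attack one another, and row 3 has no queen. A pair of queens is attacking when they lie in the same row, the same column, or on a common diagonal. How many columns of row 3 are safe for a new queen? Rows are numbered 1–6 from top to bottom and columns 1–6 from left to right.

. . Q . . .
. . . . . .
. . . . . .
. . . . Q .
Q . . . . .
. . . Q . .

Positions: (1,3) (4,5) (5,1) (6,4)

1

(1,3) attacks row 3 at column 3 and diagonals 1, 5.
(4,5) attacks row 3 at column 5 and diagonals 4, 6.
(5,1) attacks row 3 at column 1 and diagonals 3.
(6,4) attacks row 3 at column 4 and diagonals 1.
Attacked columns: {1, 3, 4, 5, 6}. Safe: {2}.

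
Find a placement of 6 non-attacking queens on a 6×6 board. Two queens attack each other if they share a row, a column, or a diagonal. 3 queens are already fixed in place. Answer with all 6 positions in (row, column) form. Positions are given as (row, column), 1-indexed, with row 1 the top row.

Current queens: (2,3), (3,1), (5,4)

Row 1: attacked by (2,3)→{2,3,4}; (3,1)→{1,3}; (5,4)→{4}. Safe: 5, 6. Place at column 5.
Row 4: attacked by (1,5)→{2,5}; (2,3)→{1,3,5}; (3,1)→{1,2}; (5,4)→{3,4,5}. Safe: 6. Place at column 6.
Row 6: attacked by (1,5)→{5}; (2,3)→{3}; (3,1)→{1,4}; (4,6)→{4,6}; (5,4)→{3,4,5}. Safe: 2. Place at column 2.
Columns [5, 3, 1, 6, 4, 2], r−c [-4, -1, 2, -2, 1, 4], r+c [6, 5, 4, 10, 9, 8] are all distinct, so no two queens attack.

(1,5) (2,3) (3,1) (4,6) (5,4) (6,2)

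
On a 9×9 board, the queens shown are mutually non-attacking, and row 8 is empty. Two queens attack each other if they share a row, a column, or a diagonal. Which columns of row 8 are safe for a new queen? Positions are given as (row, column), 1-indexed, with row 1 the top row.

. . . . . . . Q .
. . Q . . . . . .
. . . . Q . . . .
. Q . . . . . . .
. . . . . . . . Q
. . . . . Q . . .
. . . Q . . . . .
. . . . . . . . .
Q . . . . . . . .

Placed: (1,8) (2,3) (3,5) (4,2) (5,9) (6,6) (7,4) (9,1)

(1,8) attacks row 8 at column 8 and diagonals 1.
(2,3) attacks row 8 at column 3 and diagonals 9.
(3,5) attacks row 8 at column 5.
(4,2) attacks row 8 at column 2 and diagonals 6.
(5,9) attacks row 8 at column 9 and diagonals 6.
(6,6) attacks row 8 at column 6 and diagonals 4, 8.
(7,4) attacks row 8 at column 4 and diagonals 3, 5.
(9,1) attacks row 8 at column 1 and diagonals 2.
Attacked columns: {1, 2, 3, 4, 5, 6, 8, 9}. Safe: {7}.

columns 7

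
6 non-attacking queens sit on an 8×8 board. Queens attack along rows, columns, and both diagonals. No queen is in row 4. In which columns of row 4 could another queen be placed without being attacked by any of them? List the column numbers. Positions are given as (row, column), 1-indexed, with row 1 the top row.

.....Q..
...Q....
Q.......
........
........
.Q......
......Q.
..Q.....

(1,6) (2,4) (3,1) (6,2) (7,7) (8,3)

columns 5, 8

(1,6) attacks row 4 at column 6 and diagonals 3.
(2,4) attacks row 4 at column 4 and diagonals 2, 6.
(3,1) attacks row 4 at column 1 and diagonals 2.
(6,2) attacks row 4 at column 2 and diagonals 4.
(7,7) attacks row 4 at column 7 and diagonals 4.
(8,3) attacks row 4 at column 3 and diagonals 7.
Attacked columns: {1, 2, 3, 4, 6, 7}. Safe: {5, 8}.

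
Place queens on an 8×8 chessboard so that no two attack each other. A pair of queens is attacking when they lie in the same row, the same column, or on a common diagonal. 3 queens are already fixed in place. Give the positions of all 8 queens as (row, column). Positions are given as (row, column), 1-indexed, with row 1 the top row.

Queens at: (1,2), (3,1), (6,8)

(1,2) (2,6) (3,1) (4,7) (5,4) (6,8) (7,3) (8,5)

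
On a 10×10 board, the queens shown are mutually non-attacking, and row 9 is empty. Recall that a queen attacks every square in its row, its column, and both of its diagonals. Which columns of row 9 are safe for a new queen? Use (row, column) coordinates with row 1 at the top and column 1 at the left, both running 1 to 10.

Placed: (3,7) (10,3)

columns 5, 6, 8, 9, 10

(3,7) attacks row 9 at column 7 and diagonals 1.
(10,3) attacks row 9 at column 3 and diagonals 2, 4.
Attacked columns: {1, 2, 3, 4, 7}. Safe: {5, 6, 8, 9, 10}.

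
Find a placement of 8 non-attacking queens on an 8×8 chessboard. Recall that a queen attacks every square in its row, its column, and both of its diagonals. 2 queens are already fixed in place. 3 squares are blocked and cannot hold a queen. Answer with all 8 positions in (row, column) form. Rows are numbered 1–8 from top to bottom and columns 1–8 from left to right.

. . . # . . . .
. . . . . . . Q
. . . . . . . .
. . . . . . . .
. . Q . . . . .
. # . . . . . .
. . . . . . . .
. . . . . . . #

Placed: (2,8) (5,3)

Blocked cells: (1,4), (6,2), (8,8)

Row 1: attacked by (2,8)→{7,8}; (5,3)→{3,7}. Blocked: 4. Safe: 1, 2, 5, 6. Place at column 5.
Row 3: attacked by (1,5)→{3,5,7}; (2,8)→{7,8}; (5,3)→{1,3,5}. Safe: 2, 4, 6. Place at column 4.
Row 4: attacked by (1,5)→{2,5,8}; (2,8)→{6,8}; (3,4)→{3,4,5}; (5,3)→{2,3,4}. Safe: 1, 7. Place at column 1.
Row 6: attacked by (1,5)→{5}; (2,8)→{4,8}; (3,4)→{1,4,7}; (4,1)→{1,3}; (5,3)→{2,3,4}. Blocked: 2. Safe: 6. Place at column 6.
Row 7: attacked by (1,5)→{5}; (2,8)→{3,8}; (3,4)→{4,8}; (4,1)→{1,4}; (5,3)→{1,3,5}; (6,6)→{5,6,7}. Safe: 2. Place at column 2.
Row 8: attacked by (1,5)→{5}; (2,8)→{2,8}; (3,4)→{4}; (4,1)→{1,5}; (5,3)→{3,6}; (6,6)→{4,6,8}; (7,2)→{1,2,3}. Blocked: 8. Safe: 7. Place at column 7.
Columns [5, 8, 4, 1, 3, 6, 2, 7], r−c [-4, -6, -1, 3, 2, 0, 5, 1], r+c [6, 10, 7, 5, 8, 12, 9, 15] are all distinct, so no two queens attack.

(1,5) (2,8) (3,4) (4,1) (5,3) (6,6) (7,2) (8,7)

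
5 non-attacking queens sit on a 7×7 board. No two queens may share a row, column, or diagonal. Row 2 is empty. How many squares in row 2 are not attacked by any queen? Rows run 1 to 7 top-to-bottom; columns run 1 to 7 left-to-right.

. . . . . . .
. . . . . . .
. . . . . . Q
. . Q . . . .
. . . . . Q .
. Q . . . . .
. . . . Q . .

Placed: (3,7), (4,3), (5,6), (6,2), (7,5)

1

(3,7) attacks row 2 at column 7 and diagonals 6.
(4,3) attacks row 2 at column 3 and diagonals 1, 5.
(5,6) attacks row 2 at column 6 and diagonals 3.
(6,2) attacks row 2 at column 2 and diagonals 6.
(7,5) attacks row 2 at column 5.
Attacked columns: {1, 2, 3, 5, 6, 7}. Safe: {4}.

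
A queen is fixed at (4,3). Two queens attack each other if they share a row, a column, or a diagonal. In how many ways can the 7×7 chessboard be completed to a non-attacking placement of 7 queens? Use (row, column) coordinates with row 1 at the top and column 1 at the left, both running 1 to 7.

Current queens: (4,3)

4

Branch on row 1: col 1 → 1; col 2 → 1; col 4 → 1; col 5 → 1; col 7 → 0.
Sum: 1 + 1 + 1 + 1 + 0 = 4.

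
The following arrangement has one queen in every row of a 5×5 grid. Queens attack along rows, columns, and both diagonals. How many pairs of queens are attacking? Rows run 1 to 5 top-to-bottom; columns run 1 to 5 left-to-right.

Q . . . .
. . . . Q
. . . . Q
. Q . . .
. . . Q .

1

Same column: (2,5)–(3,5) (column 5).
Total attacking pairs: 1.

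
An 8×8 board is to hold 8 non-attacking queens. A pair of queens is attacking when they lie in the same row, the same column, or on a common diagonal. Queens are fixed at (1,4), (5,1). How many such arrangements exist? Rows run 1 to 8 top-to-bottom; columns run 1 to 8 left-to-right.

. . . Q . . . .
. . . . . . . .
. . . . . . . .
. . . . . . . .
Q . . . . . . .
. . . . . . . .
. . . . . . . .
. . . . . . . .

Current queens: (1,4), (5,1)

5

Branch on row 2: col 2 → 2; col 6 → 1; col 7 → 1; col 8 → 1.
Sum: 2 + 1 + 1 + 1 = 5.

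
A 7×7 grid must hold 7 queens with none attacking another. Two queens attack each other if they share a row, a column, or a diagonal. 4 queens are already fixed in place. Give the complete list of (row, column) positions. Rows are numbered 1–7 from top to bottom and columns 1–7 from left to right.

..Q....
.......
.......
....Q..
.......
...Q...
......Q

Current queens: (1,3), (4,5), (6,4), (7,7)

(1,3) (2,6) (3,2) (4,5) (5,1) (6,4) (7,7)

Row 2: attacked by (1,3)→{2,3,4}; (4,5)→{3,5,7}; (6,4)→{4}; (7,7)→{2,7}. Safe: 1, 6. Place at column 6.
Row 3: attacked by (1,3)→{1,3,5}; (2,6)→{5,6,7}; (4,5)→{4,5,6}; (6,4)→{1,4,7}; (7,7)→{3,7}. Safe: 2. Place at column 2.
Row 5: attacked by (1,3)→{3,7}; (2,6)→{3,6}; (3,2)→{2,4}; (4,5)→{4,5,6}; (6,4)→{3,4,5}; (7,7)→{5,7}. Safe: 1. Place at column 1.
Columns [3, 6, 2, 5, 1, 4, 7], r−c [-2, -4, 1, -1, 4, 2, 0], r+c [4, 8, 5, 9, 6, 10, 14] are all distinct, so no two queens attack.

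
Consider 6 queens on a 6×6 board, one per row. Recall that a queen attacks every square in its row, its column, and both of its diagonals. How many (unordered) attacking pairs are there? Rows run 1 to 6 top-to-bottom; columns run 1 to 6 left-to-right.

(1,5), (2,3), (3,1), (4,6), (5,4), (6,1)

1

Same column: (3,1)–(6,1) (column 1).
Total attacking pairs: 1.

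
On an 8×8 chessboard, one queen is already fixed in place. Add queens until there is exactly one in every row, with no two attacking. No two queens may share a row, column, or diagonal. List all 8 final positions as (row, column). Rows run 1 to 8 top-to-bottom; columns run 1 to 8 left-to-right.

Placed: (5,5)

Row 1: attacked by (5,5)→{1,5}. Safe: 2, 3, 4, 6, 7, 8. Place at column 6.
Row 2: attacked by (1,6)→{5,6,7}; (5,5)→{2,5,8}. Safe: 1, 3, 4. Place at column 3.
Row 3: attacked by (1,6)→{4,6,8}; (2,3)→{2,3,4}; (5,5)→{3,5,7}. Safe: 1. Place at column 1.
Row 4: attacked by (1,6)→{3,6}; (2,3)→{1,3,5}; (3,1)→{1,2}; (5,5)→{4,5,6}. Safe: 7, 8. Place at column 7.
Row 6: attacked by (1,6)→{1,6}; (2,3)→{3,7}; (3,1)→{1,4}; (4,7)→{5,7}; (5,5)→{4,5,6}. Safe: 2, 8. Place at column 8.
Row 7: attacked by (1,6)→{6}; (2,3)→{3,8}; (3,1)→{1,5}; (4,7)→{4,7}; (5,5)→{3,5,7}; (6,8)→{7,8}. Safe: 2. Place at column 2.
Row 8: attacked by (1,6)→{6}; (2,3)→{3}; (3,1)→{1,6}; (4,7)→{3,7}; (5,5)→{2,5,8}; (6,8)→{6,8}; (7,2)→{1,2,3}. Safe: 4. Place at column 4.
Columns [6, 3, 1, 7, 5, 8, 2, 4], r−c [-5, -1, 2, -3, 0, -2, 5, 4], r+c [7, 5, 4, 11, 10, 14, 9, 12] are all distinct, so no two queens attack.

(1,6) (2,3) (3,1) (4,7) (5,5) (6,8) (7,2) (8,4)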